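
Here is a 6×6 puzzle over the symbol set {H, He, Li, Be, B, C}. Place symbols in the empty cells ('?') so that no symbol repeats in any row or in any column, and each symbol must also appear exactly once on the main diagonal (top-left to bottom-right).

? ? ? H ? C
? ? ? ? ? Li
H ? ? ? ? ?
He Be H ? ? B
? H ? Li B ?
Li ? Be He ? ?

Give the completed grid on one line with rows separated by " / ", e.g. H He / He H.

row 1 has {H,C}; column 1 has {H,He,Li}; the diagonal has {B} — only Be is left for (r1,c1).
row 4 has {H,He,Be,B}; column 4 has {H,He,Li}; the diagonal has {Be,B} — only C is left for (r4,c4).
row 4 has {H,He,Be,B,C}; column 5 has {B} — only Li is left for (r4,c5).
row 5 has {H,Li,B}; column 1 has {H,He,Li,Be} — only C is left for (r5,c1).
row 5 has {H,Li,B,C}; column 3 has {H,Be} — only He is left for (r5,c3).
row 5 has {H,He,Li,B,C}; column 6 has {Li,B,C} — only Be is left for (r5,c6).
row 6 has {He,Li,Be}; column 6 has {Li,Be,B,C}; the diagonal has {Be,B,C} — only H is left for (r6,c6).
row 1 has {H,Be,C}; column 5 has {Li,B} — only He is left for (r1,c5).
row 2 has {Li}; column 1 has {H,He,Li,Be,C} — only B is left for (r2,c1).
row 2 has {Li,B}; column 2 has {H,Be}; the diagonal has {H,Be,B,C} — only He is left for (r2,c2).
row 2 has {He,Li,B}; column 3 has {H,He,Be} — only C is left for (r2,c3).
row 2 has {He,Li,B,C}; column 4 has {H,He,Li,C} — only Be is left for (r2,c4).
row 2 has {He,Li,Be,B,C}; column 5 has {He,Li,B} — only H is left for (r2,c5).
row 3 has {H}; column 3 has {H,He,Be,C}; the diagonal has {H,He,Be,B,C} — only Li is left for (r3,c3).
row 3 has {H,Li}; column 4 has {H,He,Li,Be,C} — only B is left for (r3,c4).
row 3 has {H,Li,B}; column 6 has {H,Li,Be,B,C} — only He is left for (r3,c6).
row 6 has {H,He,Li,Be}; column 5 has {H,He,Li,B} — only C is left for (r6,c5).
row 1 has {H,He,Be,C}; column 3 has {H,He,Li,Be,C} — only B is left for (r1,c3).
row 3 has {H,He,Li,B}; column 2 has {H,He,Be} — only C is left for (r3,c2).
row 3 has {H,He,Li,B,C}; column 5 has {H,He,Li,B,C} — only Be is left for (r3,c5).
row 6 has {H,He,Li,Be,C}; column 2 has {H,He,Be,C} — only B is left for (r6,c2).
row 1 has {H,He,Be,B,C}; column 2 has {H,He,Be,B,C} — only Li is left for (r1,c2).

Be Li B H He C / B He C Be H Li / H C Li B Be He / He Be H C Li B / C H He Li B Be / Li B Be He C H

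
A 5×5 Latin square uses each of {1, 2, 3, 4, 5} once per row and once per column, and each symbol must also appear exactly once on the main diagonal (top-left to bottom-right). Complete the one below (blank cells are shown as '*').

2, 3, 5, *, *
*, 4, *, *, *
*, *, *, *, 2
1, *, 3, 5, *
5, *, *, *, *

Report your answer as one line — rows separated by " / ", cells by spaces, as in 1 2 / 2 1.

2 3 5 4 1 / 3 4 2 1 5 / 4 5 1 3 2 / 1 2 3 5 4 / 5 1 4 2 3

(r2,c1): row 2 has {4}; column 1 has {1,2,5}, so it must be 3.
(r3,c1): row 3 has {2}; column 1 has {1,2,3,5}, so it must be 4.
(r3,c3): row 3 has {2,4}; column 3 has {3,5}; the diagonal has {2,4,5}, so it must be 1.
(r3,c4): row 3 has {1,2,4}; column 4 has {5}, so it must be 3.
(r4,c2): row 4 has {1,3,5}; column 2 has {3,4}, so it must be 2.
(r4,c5): row 4 has {1,2,3,5}; column 5 has {2}, so it must be 4.
(r5,c2): row 5 has {5}; column 2 has {2,3,4}, so it must be 1.
(r5,c5): row 5 has {1,5}; column 5 has {2,4}; the diagonal has {1,2,4,5}, so it must be 3.
(r1,c5): row 1 has {2,3,5}; column 5 has {2,3,4}, so it must be 1.
(r2,c3): row 2 has {3,4}; column 3 has {1,3,5}, so it must be 2.
(r2,c4): row 2 has {2,3,4}; column 4 has {3,5}, so it must be 1.
(r2,c5): row 2 has {1,2,3,4}; column 5 has {1,2,3,4}, so it must be 5.
(r3,c2): row 3 has {1,2,3,4}; column 2 has {1,2,3,4}, so it must be 5.
(r5,c3): row 5 has {1,3,5}; column 3 has {1,2,3,5}, so it must be 4.
(r5,c4): row 5 has {1,3,4,5}; column 4 has {1,3,5}, so it must be 2.
(r1,c4): row 1 has {1,2,3,5}; column 4 has {1,2,3,5}, so it must be 4.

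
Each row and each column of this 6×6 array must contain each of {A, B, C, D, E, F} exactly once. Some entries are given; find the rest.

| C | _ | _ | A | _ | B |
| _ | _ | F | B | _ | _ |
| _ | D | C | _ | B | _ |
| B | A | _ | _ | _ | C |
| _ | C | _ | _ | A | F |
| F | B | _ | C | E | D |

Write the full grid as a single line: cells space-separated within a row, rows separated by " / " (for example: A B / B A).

C F E A D B / D E F B C A / A D C F B E / B A D E F C / E C B D A F / F B A C E D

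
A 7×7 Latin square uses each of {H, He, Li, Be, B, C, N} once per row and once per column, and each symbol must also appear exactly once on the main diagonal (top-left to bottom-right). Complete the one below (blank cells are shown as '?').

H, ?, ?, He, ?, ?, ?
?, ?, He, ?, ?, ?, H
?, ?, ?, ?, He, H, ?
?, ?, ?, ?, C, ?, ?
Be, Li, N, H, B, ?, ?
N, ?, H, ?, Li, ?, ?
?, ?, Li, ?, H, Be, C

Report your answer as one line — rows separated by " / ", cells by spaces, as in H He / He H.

row 3 has {H,He}; column 3 has {H,He,Li,N}; the diagonal has {H,B,C} — only Be is left for (r3,c3).
row 4 has {C}; column 3 has {H,He,Li,Be,N} — only B is left for (r4,c3).
row 5 has {H,Li,Be,B,N}; column 7 has {H,C} — only He is left for (r5,c7).
row 6 has {H,Li,N}; column 6 has {H,Be}; the diagonal has {H,Be,B,C} — only He is left for (r6,c6).
row 1 has {H,He}; column 3 has {H,He,Li,Be,B,N} — only C is left for (r1,c3).
row 2 has {H,He}; column 2 has {Li}; the diagonal has {H,He,Be,B,C} — only N is left for (r2,c2).
row 2 has {H,He,N}; column 5 has {H,He,Li,B,C} — only Be is left for (r2,c5).
row 4 has {B,C}; column 4 has {H,He}; the diagonal has {H,He,Be,B,C,N} — only Li is left for (r4,c4).
row 4 has {Li,B,C}; column 6 has {H,He,Be} — only N is left for (r4,c6).
row 4 has {Li,B,C,N}; column 7 has {H,He,C} — only Be is left for (r4,c7).
row 5 has {H,He,Li,Be,B,N}; column 6 has {H,He,Be,N} — only C is left for (r5,c6).
row 6 has {H,He,Li,N}; column 7 has {H,He,Be,C} — only B is left for (r6,c7).
row 1 has {H,He,C}; column 5 has {H,He,Li,Be,B,C} — only N is left for (r1,c5).
row 1 has {H,He,C,N}; column 7 has {H,He,Be,B,C} — only Li is left for (r1,c7).
row 3 has {H,He,Be}; column 7 has {H,He,Li,Be,B,C} — only N is left for (r3,c7).
row 4 has {Li,Be,B,C,N}; column 1 has {H,Be,N} — only He is left for (r4,c1).
row 4 has {He,Li,Be,B,C,N}; column 2 has {Li,N} — only H is left for (r4,c2).
row 7 has {H,Li,Be,C}; column 1 has {H,He,Be,N} — only B is left for (r7,c1).
row 7 has {H,Li,Be,B,C}; column 2 has {H,Li,N} — only He is left for (r7,c2).
row 7 has {H,He,Li,Be,B,C}; column 4 has {H,He,Li} — only N is left for (r7,c4).
row 1 has {H,He,Li,C,N}; column 6 has {H,He,Be,C,N} — only B is left for (r1,c6).
row 2 has {H,He,Be,N}; column 6 has {H,He,Be,B,C,N} — only Li is left for (r2,c6).
row 1 has {H,He,Li,B,C,N}; column 2 has {H,He,Li,N} — only Be is left for (r1,c2).
row 2 has {H,He,Li,Be,N}; column 1 has {H,He,Be,B,N} — only C is left for (r2,c1).
row 2 has {H,He,Li,Be,C,N}; column 4 has {H,He,Li,N} — only B is left for (r2,c4).
row 3 has {H,He,Be,N}; column 1 has {H,He,Be,B,C,N} — only Li is left for (r3,c1).
row 3 has {H,He,Li,Be,N}; column 4 has {H,He,Li,B,N} — only C is left for (r3,c4).
row 6 has {H,He,Li,B,N}; column 2 has {H,He,Li,Be,N} — only C is left for (r6,c2).
row 6 has {H,He,Li,B,C,N}; column 4 has {H,He,Li,B,C,N} — only Be is left for (r6,c4).
row 3 has {H,He,Li,Be,C,N}; column 2 has {H,He,Li,Be,C,N} — only B is left for (r3,c2).

H Be C He N B Li / C N He B Be Li H / Li B Be C He H N / He H B Li C N Be / Be Li N H B C He / N C H Be Li He B / B He Li N H Be C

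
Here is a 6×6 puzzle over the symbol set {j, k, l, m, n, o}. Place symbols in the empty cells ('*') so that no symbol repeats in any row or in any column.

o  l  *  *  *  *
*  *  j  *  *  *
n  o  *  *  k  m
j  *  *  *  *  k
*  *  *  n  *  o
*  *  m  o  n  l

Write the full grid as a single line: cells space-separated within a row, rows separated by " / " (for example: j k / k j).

At row 2, column 6: row 2 has {j}; column 6 has {k,l,m,o}; that leaves n.
At row 3, column 3: row 3 has {k,m,n,o}; column 3 has {j,m}; that leaves l.
At row 3, column 4: row 3 has {k,l,m,n,o}; column 4 has {n,o}; that leaves j.
At row 5, column 3: row 5 has {n,o}; column 3 has {j,l,m}; that leaves k.
At row 6, column 1: row 6 has {l,m,n,o}; column 1 has {j,n,o}; that leaves k.
At row 6, column 2: row 6 has {k,l,m,n,o}; column 2 has {l,o}; that leaves j.
At row 1, column 3: row 1 has {l,o}; column 3 has {j,k,l,m}; that leaves n.
At row 1, column 6: row 1 has {l,n,o}; column 6 has {k,l,m,n,o}; that leaves j.
At row 4, column 3: row 4 has {j,k}; column 3 has {j,k,l,m,n}; that leaves o.
At row 5, column 2: row 5 has {k,n,o}; column 2 has {j,l,o}; that leaves m.
At row 1, column 5: row 1 has {j,l,n,o}; column 5 has {k,n}; that leaves m.
At row 2, column 2: row 2 has {j,n}; column 2 has {j,l,m,o}; that leaves k.
At row 4, column 2: row 4 has {j,k,o}; column 2 has {j,k,l,m,o}; that leaves n.
At row 4, column 5: row 4 has {j,k,n,o}; column 5 has {k,m,n}; that leaves l.
At row 5, column 1: row 5 has {k,m,n,o}; column 1 has {j,k,n,o}; that leaves l.
At row 5, column 5: row 5 has {k,l,m,n,o}; column 5 has {k,l,m,n}; that leaves j.
At row 1, column 4: row 1 has {j,l,m,n,o}; column 4 has {j,n,o}; that leaves k.
At row 2, column 1: row 2 has {j,k,n}; column 1 has {j,k,l,n,o}; that leaves m.
At row 2, column 4: row 2 has {j,k,m,n}; column 4 has {j,k,n,o}; that leaves l.
At row 2, column 5: row 2 has {j,k,l,m,n}; column 5 has {j,k,l,m,n}; that leaves o.
At row 4, column 4: row 4 has {j,k,l,n,o}; column 4 has {j,k,l,n,o}; that leaves m.

o l n k m j / m k j l o n / n o l j k m / j n o m l k / l m k n j o / k j m o n l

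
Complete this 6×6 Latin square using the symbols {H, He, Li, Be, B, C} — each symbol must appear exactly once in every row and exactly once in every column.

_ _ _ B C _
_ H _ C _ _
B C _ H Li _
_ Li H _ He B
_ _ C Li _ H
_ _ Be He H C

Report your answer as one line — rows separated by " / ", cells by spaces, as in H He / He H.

H Be Li B C He / He H B C Be Li / B C He H Li Be / C Li H Be He B / Be He C Li B H / Li B Be He H C

At row 3, column 3: row 3 has {H,Li,B,C}; column 3 has {H,Be,C}; that leaves He.
At row 3, column 6: row 3 has {H,He,Li,B,C}; column 6 has {H,B,C}; that leaves Be.
At row 4, column 4: row 4 has {H,He,Li,B}; column 4 has {H,He,Li,B,C}; that leaves Be.
At row 6, column 1: row 6 has {H,He,Be,C}; column 1 has {B}; that leaves Li.
At row 6, column 2: row 6 has {H,He,Li,Be,C}; column 2 has {H,Li,C}; that leaves B.
At row 1, column 3: row 1 has {B,C}; column 3 has {H,He,Be,C}; that leaves Li.
At row 1, column 6: row 1 has {Li,B,C}; column 6 has {H,Be,B,C}; that leaves He.
At row 2, column 3: row 2 has {H,C}; column 3 has {H,He,Li,Be,C}; that leaves B.
At row 2, column 5: row 2 has {H,B,C}; column 5 has {H,He,Li,C}; that leaves Be.
At row 2, column 6: row 2 has {H,Be,B,C}; column 6 has {H,He,Be,B,C}; that leaves Li.
At row 4, column 1: row 4 has {H,He,Li,Be,B}; column 1 has {Li,B}; that leaves C.
At row 5, column 5: row 5 has {H,Li,C}; column 5 has {H,He,Li,Be,C}; that leaves B.
At row 1, column 2: row 1 has {He,Li,B,C}; column 2 has {H,Li,B,C}; that leaves Be.
At row 2, column 1: row 2 has {H,Li,Be,B,C}; column 1 has {Li,B,C}; that leaves He.
At row 5, column 1: row 5 has {H,Li,B,C}; column 1 has {He,Li,B,C}; that leaves Be.
At row 5, column 2: row 5 has {H,Li,Be,B,C}; column 2 has {H,Li,Be,B,C}; that leaves He.
At row 1, column 1: row 1 has {He,Li,Be,B,C}; column 1 has {He,Li,Be,B,C}; that leaves H.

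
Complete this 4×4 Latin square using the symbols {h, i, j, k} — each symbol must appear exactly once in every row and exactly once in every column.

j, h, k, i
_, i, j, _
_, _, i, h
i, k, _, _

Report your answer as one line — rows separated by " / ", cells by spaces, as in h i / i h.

j h k i / h i j k / k j i h / i k h j

Cell (r2,c4): row 2 has {i,j}; column 4 has {h,i} → k.
Cell (r3,c1): row 3 has {h,i}; column 1 has {i,j} → k.
Cell (r3,c2): row 3 has {h,i,k}; column 2 has {h,i,k} → j.
Cell (r4,c3): row 4 has {i,k}; column 3 has {i,j,k} → h.
Cell (r4,c4): row 4 has {h,i,k}; column 4 has {h,i,k} → j.
Cell (r2,c1): row 2 has {i,j,k}; column 1 has {i,j,k} → h.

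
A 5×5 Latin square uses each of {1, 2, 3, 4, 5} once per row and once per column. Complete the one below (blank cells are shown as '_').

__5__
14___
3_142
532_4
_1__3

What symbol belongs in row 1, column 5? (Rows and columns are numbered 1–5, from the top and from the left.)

Cell (r1,c2): row 1 has {5}; column 2 has {1,3,4} → 2.
Cell (r1,c5): row 1 has {2,5}; column 5 has {2,3,4} → 1.

1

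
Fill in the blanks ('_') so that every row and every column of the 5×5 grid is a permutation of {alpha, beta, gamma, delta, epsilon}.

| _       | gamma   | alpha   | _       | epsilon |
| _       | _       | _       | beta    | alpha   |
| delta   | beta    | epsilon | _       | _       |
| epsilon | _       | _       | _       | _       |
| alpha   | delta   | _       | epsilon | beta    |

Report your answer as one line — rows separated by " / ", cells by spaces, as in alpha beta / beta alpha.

beta gamma alpha delta epsilon / gamma epsilon delta beta alpha / delta beta epsilon alpha gamma / epsilon alpha beta gamma delta / alpha delta gamma epsilon beta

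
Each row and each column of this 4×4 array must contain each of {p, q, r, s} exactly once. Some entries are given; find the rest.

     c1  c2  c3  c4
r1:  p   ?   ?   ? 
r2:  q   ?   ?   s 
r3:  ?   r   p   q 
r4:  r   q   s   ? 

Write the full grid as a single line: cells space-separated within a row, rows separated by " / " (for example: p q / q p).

(r1,c2) = s
(r1,c4) = r
(r2,c2) = p
(r2,c3) = r
(r3,c1) = s
(r4,c4) = p
(r1,c3) = q

p s q r / q p r s / s r p q / r q s p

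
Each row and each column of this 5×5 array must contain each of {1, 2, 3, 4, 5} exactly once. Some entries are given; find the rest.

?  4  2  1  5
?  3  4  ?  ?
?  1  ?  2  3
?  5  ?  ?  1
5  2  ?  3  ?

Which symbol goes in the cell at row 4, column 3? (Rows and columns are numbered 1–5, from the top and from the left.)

3

At row 1, column 1: row 1 has {1,2,4,5}; column 1 has {5}; that leaves 3.
At row 2, column 4: row 2 has {3,4}; column 4 has {1,2,3}; that leaves 5.
At row 2, column 5: row 2 has {3,4,5}; column 5 has {1,3,5}; that leaves 2.
At row 3, column 1: row 3 has {1,2,3}; column 1 has {3,5}; that leaves 4.
At row 3, column 3: row 3 has {1,2,3,4}; column 3 has {2,4}; that leaves 5.
At row 4, column 1: row 4 has {1,5}; column 1 has {3,4,5}; that leaves 2.
At row 4, column 3: row 4 has {1,2,5}; column 3 has {2,4,5}; that leaves 3.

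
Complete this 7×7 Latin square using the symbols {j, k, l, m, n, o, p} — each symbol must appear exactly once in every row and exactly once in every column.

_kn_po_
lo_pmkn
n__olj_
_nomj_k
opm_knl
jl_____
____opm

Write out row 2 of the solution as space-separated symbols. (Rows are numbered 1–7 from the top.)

(r1,c1): row 1 has {k,n,o,p}; column 1 has {j,l,n,o}, so it must be m.
(r1,c7): row 1 has {k,m,n,o,p}; column 7 has {k,l,m,n}, so it must be j.
(r2,c3): row 2 has {k,l,m,n,o,p}; column 3 has {m,n,o}, so it must be j.

l o j p m k n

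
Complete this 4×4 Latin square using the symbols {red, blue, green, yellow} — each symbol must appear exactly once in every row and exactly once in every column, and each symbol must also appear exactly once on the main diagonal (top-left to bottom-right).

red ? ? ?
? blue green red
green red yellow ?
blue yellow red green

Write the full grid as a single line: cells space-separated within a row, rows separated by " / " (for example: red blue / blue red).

(r1,c2) = green
(r1,c3) = blue
(r1,c4) = yellow
(r2,c1) = yellow
(r3,c4) = blue

red green blue yellow / yellow blue green red / green red yellow blue / blue yellow red green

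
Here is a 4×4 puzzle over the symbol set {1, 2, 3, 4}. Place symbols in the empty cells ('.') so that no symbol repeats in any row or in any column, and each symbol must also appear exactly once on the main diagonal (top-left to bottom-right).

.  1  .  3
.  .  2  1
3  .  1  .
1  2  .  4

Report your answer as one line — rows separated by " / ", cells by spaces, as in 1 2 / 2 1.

2 1 4 3 / 4 3 2 1 / 3 4 1 2 / 1 2 3 4

row 1 has {1,3}; column 1 has {1,3}; the diagonal has {1,4} — only 2 is left for (r1,c1).
row 1 has {1,2,3}; column 3 has {1,2} — only 4 is left for (r1,c3).
row 2 has {1,2}; column 1 has {1,2,3} — only 4 is left for (r2,c1).
row 2 has {1,2,4}; column 2 has {1,2}; the diagonal has {1,2,4} — only 3 is left for (r2,c2).
row 3 has {1,3}; column 2 has {1,2,3} — only 4 is left for (r3,c2).
row 3 has {1,3,4}; column 4 has {1,3,4} — only 2 is left for (r3,c4).
row 4 has {1,2,4}; column 3 has {1,2,4} — only 3 is left for (r4,c3).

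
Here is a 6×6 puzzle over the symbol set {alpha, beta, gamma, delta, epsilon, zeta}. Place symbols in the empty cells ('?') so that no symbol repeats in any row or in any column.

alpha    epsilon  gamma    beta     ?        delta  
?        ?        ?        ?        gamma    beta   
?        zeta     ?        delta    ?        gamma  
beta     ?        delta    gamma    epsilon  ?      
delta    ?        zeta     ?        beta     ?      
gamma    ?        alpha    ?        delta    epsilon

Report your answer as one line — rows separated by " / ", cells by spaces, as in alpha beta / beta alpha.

(r1,c5): row 1 has {alpha,beta,gamma,delta,epsilon}; column 5 has {beta,gamma,delta,epsilon}, so it must be zeta.
(r2,c3): row 2 has {beta,gamma}; column 3 has {alpha,gamma,delta,zeta}, so it must be epsilon.
(r3,c1): row 3 has {gamma,delta,zeta}; column 1 has {alpha,beta,gamma,delta}, so it must be epsilon.
(r3,c3): row 3 has {gamma,delta,epsilon,zeta}; column 3 has {alpha,gamma,delta,epsilon,zeta}, so it must be beta.
(r3,c5): row 3 has {beta,gamma,delta,epsilon,zeta}; column 5 has {beta,gamma,delta,epsilon,zeta}, so it must be alpha.
(r4,c2): row 4 has {beta,gamma,delta,epsilon}; column 2 has {epsilon,zeta}, so it must be alpha.
(r4,c6): row 4 has {alpha,beta,gamma,delta,epsilon}; column 6 has {beta,gamma,delta,epsilon}, so it must be zeta.
(r5,c2): row 5 has {beta,delta,zeta}; column 2 has {alpha,epsilon,zeta}, so it must be gamma.
(r5,c6): row 5 has {beta,gamma,delta,zeta}; column 6 has {beta,gamma,delta,epsilon,zeta}, so it must be alpha.
(r6,c2): row 6 has {alpha,gamma,delta,epsilon}; column 2 has {alpha,gamma,epsilon,zeta}, so it must be beta.
(r6,c4): row 6 has {alpha,beta,gamma,delta,epsilon}; column 4 has {beta,gamma,delta}, so it must be zeta.
(r2,c1): row 2 has {beta,gamma,epsilon}; column 1 has {alpha,beta,gamma,delta,epsilon}, so it must be zeta.
(r2,c2): row 2 has {beta,gamma,epsilon,zeta}; column 2 has {alpha,beta,gamma,epsilon,zeta}, so it must be delta.
(r2,c4): row 2 has {beta,gamma,delta,epsilon,zeta}; column 4 has {beta,gamma,delta,zeta}, so it must be alpha.
(r5,c4): row 5 has {alpha,beta,gamma,delta,zeta}; column 4 has {alpha,beta,gamma,delta,zeta}, so it must be epsilon.

alpha epsilon gamma beta zeta delta / zeta delta epsilon alpha gamma beta / epsilon zeta beta delta alpha gamma / beta alpha delta gamma epsilon zeta / delta gamma zeta epsilon beta alpha / gamma beta alpha zeta delta epsilon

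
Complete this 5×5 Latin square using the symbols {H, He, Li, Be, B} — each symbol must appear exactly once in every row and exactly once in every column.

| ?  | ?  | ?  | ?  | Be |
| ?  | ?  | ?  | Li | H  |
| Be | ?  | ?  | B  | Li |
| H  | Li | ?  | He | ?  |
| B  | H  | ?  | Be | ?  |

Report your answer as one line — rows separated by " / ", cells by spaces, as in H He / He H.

Li B He H Be / He Be B Li H / Be He H B Li / H Li Be He B / B H Li Be He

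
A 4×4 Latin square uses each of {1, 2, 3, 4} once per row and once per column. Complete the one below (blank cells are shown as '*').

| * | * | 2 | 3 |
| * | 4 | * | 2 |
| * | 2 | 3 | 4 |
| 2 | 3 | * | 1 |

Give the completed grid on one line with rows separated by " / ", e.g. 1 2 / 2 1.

(r1,c2): row 1 has {2,3}; column 2 has {2,3,4}, so it must be 1.
(r2,c3): row 2 has {2,4}; column 3 has {2,3}, so it must be 1.
(r3,c1): row 3 has {2,3,4}; column 1 has {2}, so it must be 1.
(r4,c3): row 4 has {1,2,3}; column 3 has {1,2,3}, so it must be 4.
(r1,c1): row 1 has {1,2,3}; column 1 has {1,2}, so it must be 4.
(r2,c1): row 2 has {1,2,4}; column 1 has {1,2,4}, so it must be 3.

4 1 2 3 / 3 4 1 2 / 1 2 3 4 / 2 3 4 1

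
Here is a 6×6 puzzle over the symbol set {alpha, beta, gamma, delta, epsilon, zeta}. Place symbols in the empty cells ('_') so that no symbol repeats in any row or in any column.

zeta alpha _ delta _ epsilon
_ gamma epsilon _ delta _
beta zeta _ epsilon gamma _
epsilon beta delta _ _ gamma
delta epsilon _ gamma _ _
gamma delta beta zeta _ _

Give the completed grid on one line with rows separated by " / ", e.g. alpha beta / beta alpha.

(r1,c3): row 1 has {alpha,delta,epsilon,zeta}; column 3 has {beta,delta,epsilon}, so it must be gamma.
(r1,c5): row 1 has {alpha,gamma,delta,epsilon,zeta}; column 5 has {gamma,delta}, so it must be beta.
(r2,c1): row 2 has {gamma,delta,epsilon}; column 1 has {beta,gamma,delta,epsilon,zeta}, so it must be alpha.
(r2,c4): row 2 has {alpha,gamma,delta,epsilon}; column 4 has {gamma,delta,epsilon,zeta}, so it must be beta.
(r2,c6): row 2 has {alpha,beta,gamma,delta,epsilon}; column 6 has {gamma,epsilon}, so it must be zeta.
(r3,c3): row 3 has {beta,gamma,epsilon,zeta}; column 3 has {beta,gamma,delta,epsilon}, so it must be alpha.
(r3,c6): row 3 has {alpha,beta,gamma,epsilon,zeta}; column 6 has {gamma,epsilon,zeta}, so it must be delta.
(r4,c4): row 4 has {beta,gamma,delta,epsilon}; column 4 has {beta,gamma,delta,epsilon,zeta}, so it must be alpha.
(r4,c5): row 4 has {alpha,beta,gamma,delta,epsilon}; column 5 has {beta,gamma,delta}, so it must be zeta.
(r5,c3): row 5 has {gamma,delta,epsilon}; column 3 has {alpha,beta,gamma,delta,epsilon}, so it must be zeta.
(r5,c5): row 5 has {gamma,delta,epsilon,zeta}; column 5 has {beta,gamma,delta,zeta}, so it must be alpha.
(r5,c6): row 5 has {alpha,gamma,delta,epsilon,zeta}; column 6 has {gamma,delta,epsilon,zeta}, so it must be beta.
(r6,c5): row 6 has {beta,gamma,delta,zeta}; column 5 has {alpha,beta,gamma,delta,zeta}, so it must be epsilon.
(r6,c6): row 6 has {beta,gamma,delta,epsilon,zeta}; column 6 has {beta,gamma,delta,epsilon,zeta}, so it must be alpha.

zeta alpha gamma delta beta epsilon / alpha gamma epsilon beta delta zeta / beta zeta alpha epsilon gamma delta / epsilon beta delta alpha zeta gamma / delta epsilon zeta gamma alpha beta / gamma delta beta zeta epsilon alpha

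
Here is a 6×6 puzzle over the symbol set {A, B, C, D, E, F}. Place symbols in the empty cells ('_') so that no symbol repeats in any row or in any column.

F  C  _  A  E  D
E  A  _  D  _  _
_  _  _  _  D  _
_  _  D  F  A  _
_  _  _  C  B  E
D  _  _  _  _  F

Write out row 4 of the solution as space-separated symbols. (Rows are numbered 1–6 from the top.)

B E D F A C

(r1,c3) = B
(r5,c1) = A
(r5,c3) = F
(r6,c5) = C
(r2,c3) = C
(r2,c5) = F
(r2,c6) = B
(r4,c6) = C
(r5,c2) = D
(r3,c6) = A
(r4,c1) = B
(r4,c2) = E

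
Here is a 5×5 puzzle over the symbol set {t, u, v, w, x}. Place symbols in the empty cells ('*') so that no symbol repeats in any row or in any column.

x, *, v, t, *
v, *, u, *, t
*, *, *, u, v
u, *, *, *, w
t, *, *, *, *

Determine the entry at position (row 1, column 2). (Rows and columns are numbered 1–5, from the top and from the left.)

w

(r1,c5): row 1 has {t,v,x}; column 5 has {t,v,w}, so it must be u.
(r3,c1): row 3 has {u,v}; column 1 has {t,u,v,x}, so it must be w.
(r5,c5): row 5 has {t}; column 5 has {t,u,v,w}, so it must be x.
(r1,c2): row 1 has {t,u,v,x}; column 2 is empty so far, so it must be w.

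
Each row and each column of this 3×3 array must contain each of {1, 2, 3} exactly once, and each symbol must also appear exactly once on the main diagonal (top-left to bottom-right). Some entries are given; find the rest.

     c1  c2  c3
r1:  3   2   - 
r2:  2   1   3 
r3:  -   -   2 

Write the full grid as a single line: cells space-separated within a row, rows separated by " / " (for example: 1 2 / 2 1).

3 2 1 / 2 1 3 / 1 3 2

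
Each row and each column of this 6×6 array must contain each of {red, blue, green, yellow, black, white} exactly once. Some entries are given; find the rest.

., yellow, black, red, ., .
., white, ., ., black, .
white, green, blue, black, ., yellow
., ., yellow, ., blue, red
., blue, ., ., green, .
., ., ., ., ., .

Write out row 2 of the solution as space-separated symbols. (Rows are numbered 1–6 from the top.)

(r1,c5) = white
(r3,c5) = red
(r4,c2) = black
(r6,c2) = red
(r6,c5) = yellow
(r4,c1) = green
(r4,c4) = white
(r5,c4) = yellow
(r1,c1) = blue
(r1,c6) = green
(r2,c6) = blue
(r6,c1) = black
(r6,c6) = white
(r2,c4) = green
(r5,c1) = red
(r5,c3) = white
(r5,c6) = black
(r6,c3) = green
(r6,c4) = blue
(r2,c1) = yellow
(r2,c3) = red

yellow white red green black blue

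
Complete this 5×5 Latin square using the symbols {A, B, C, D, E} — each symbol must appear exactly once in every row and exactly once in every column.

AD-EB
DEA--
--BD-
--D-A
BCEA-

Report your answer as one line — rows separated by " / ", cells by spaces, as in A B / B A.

(r1,c3): row 1 has {A,B,D,E}; column 3 has {A,B,D,E}, so it must be C.
(r2,c5): row 2 has {A,D,E}; column 5 has {A,B}, so it must be C.
(r3,c2): row 3 has {B,D}; column 2 has {C,D,E}, so it must be A.
(r3,c5): row 3 has {A,B,D}; column 5 has {A,B,C}, so it must be E.
(r4,c2): row 4 has {A,D}; column 2 has {A,C,D,E}, so it must be B.
(r4,c4): row 4 has {A,B,D}; column 4 has {A,D,E}, so it must be C.
(r5,c5): row 5 has {A,B,C,E}; column 5 has {A,B,C,E}, so it must be D.
(r2,c4): row 2 has {A,C,D,E}; column 4 has {A,C,D,E}, so it must be B.
(r3,c1): row 3 has {A,B,D,E}; column 1 has {A,B,D}, so it must be C.
(r4,c1): row 4 has {A,B,C,D}; column 1 has {A,B,C,D}, so it must be E.

A D C E B / D E A B C / C A B D E / E B D C A / B C E A D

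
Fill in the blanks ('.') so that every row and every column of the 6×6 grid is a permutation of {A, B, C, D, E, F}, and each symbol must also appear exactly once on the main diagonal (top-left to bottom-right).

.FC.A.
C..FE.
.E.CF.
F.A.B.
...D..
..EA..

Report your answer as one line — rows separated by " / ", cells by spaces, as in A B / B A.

D F C B A E / C A D F E B / A E B C F D / F D A E B C / E B F D C A / B C E A D F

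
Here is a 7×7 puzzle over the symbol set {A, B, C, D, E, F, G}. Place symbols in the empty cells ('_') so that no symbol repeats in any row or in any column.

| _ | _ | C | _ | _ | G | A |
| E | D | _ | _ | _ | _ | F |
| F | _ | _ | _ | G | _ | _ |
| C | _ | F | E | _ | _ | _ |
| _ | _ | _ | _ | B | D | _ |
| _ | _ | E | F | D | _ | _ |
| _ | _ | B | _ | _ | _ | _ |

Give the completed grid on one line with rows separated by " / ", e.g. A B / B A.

B E C D F G A / E D G B C A F / F C D A G E B / C G F E A B D / G F A C B D E / A B E F D C G / D A B G E F C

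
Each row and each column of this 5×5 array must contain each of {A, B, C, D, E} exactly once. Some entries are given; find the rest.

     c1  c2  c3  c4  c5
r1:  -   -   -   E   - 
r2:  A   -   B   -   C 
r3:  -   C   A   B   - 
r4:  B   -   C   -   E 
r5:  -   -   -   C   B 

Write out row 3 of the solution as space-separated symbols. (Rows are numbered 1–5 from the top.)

At row 1, column 3: row 1 has {E}; column 3 has {A,B,C}; that leaves D.
At row 1, column 5: row 1 has {D,E}; column 5 has {B,C,E}; that leaves A.
At row 2, column 4: row 2 has {A,B,C}; column 4 has {B,C,E}; that leaves D.
At row 3, column 5: row 3 has {A,B,C}; column 5 has {A,B,C,E}; that leaves D.
At row 4, column 4: row 4 has {B,C,E}; column 4 has {B,C,D,E}; that leaves A.
At row 5, column 3: row 5 has {B,C}; column 3 has {A,B,C,D}; that leaves E.
At row 1, column 1: row 1 has {A,D,E}; column 1 has {A,B}; that leaves C.
At row 1, column 2: row 1 has {A,C,D,E}; column 2 has {C}; that leaves B.
At row 2, column 2: row 2 has {A,B,C,D}; column 2 has {B,C}; that leaves E.
At row 3, column 1: row 3 has {A,B,C,D}; column 1 has {A,B,C}; that leaves E.

E C A B D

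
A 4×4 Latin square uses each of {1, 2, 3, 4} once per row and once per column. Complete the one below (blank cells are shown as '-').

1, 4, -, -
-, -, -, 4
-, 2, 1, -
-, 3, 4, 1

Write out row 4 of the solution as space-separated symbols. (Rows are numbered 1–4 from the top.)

2 3 4 1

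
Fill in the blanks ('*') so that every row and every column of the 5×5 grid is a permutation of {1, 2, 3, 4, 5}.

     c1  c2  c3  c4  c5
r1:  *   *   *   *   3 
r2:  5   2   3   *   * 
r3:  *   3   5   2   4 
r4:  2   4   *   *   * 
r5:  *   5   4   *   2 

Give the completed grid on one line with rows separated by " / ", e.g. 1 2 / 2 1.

4 1 2 5 3 / 5 2 3 4 1 / 1 3 5 2 4 / 2 4 1 3 5 / 3 5 4 1 2

(r1,c2): row 1 has {3}; column 2 has {2,3,4,5}, so it must be 1.
(r1,c3): row 1 has {1,3}; column 3 has {3,4,5}, so it must be 2.
(r2,c5): row 2 has {2,3,5}; column 5 has {2,3,4}, so it must be 1.
(r3,c1): row 3 has {2,3,4,5}; column 1 has {2,5}, so it must be 1.
(r4,c3): row 4 has {2,4}; column 3 has {2,3,4,5}, so it must be 1.
(r4,c5): row 4 has {1,2,4}; column 5 has {1,2,3,4}, so it must be 5.
(r5,c1): row 5 has {2,4,5}; column 1 has {1,2,5}, so it must be 3.
(r5,c4): row 5 has {2,3,4,5}; column 4 has {2}, so it must be 1.
(r1,c1): row 1 has {1,2,3}; column 1 has {1,2,3,5}, so it must be 4.
(r1,c4): row 1 has {1,2,3,4}; column 4 has {1,2}, so it must be 5.
(r2,c4): row 2 has {1,2,3,5}; column 4 has {1,2,5}, so it must be 4.
(r4,c4): row 4 has {1,2,4,5}; column 4 has {1,2,4,5}, so it must be 3.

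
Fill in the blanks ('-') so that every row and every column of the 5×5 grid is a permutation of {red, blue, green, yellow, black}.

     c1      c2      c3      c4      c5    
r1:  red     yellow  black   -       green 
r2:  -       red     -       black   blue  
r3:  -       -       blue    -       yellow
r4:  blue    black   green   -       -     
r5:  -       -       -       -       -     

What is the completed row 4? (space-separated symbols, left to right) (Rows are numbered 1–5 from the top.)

blue black green yellow red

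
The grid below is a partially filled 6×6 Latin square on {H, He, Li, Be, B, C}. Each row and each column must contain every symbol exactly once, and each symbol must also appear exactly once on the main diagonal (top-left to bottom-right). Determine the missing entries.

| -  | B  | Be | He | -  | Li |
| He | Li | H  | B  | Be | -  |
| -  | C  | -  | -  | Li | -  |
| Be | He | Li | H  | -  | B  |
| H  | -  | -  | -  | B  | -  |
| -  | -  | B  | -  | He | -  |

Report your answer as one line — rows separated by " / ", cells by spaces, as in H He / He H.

C B Be He H Li / He Li H B Be C / B C He Be Li H / Be He Li H C B / H Be C Li B He / Li H B C He Be

(r1,c1) = C
(r1,c5) = H
(r2,c6) = C
(r3,c1) = B
(r3,c3) = He
(r3,c4) = Be
(r3,c6) = H
(r4,c5) = C
(r5,c2) = Be
(r5,c3) = C
(r5,c4) = Li
(r5,c6) = He
(r6,c1) = Li
(r6,c2) = H
(r6,c4) = C
(r6,c6) = Be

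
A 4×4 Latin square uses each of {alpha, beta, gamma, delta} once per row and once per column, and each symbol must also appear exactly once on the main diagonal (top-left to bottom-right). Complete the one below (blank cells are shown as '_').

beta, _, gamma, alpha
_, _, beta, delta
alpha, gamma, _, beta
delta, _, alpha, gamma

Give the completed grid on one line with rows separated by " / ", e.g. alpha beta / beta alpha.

beta delta gamma alpha / gamma alpha beta delta / alpha gamma delta beta / delta beta alpha gamma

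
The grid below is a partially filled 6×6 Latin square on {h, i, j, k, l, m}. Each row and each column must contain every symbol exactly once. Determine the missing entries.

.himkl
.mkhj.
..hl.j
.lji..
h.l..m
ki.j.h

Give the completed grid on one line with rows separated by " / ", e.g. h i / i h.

j h i m k l / l m k h j i / i k h l m j / m l j i h k / h j l k i m / k i m j l h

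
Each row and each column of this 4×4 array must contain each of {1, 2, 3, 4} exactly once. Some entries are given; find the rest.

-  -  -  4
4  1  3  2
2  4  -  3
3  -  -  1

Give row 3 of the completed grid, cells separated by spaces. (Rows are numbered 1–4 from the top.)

2 4 1 3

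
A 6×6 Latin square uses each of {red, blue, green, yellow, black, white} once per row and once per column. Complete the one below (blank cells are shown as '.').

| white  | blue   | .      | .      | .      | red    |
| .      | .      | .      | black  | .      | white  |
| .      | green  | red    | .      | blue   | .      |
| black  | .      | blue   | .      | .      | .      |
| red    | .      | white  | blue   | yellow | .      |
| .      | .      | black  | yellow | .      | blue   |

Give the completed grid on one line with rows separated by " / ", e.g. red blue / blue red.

(r1,c4): row 1 has {red,blue,white}; column 4 has {blue,yellow,black}, so it must be green.
(r1,c5): row 1 has {red,blue,green,white}; column 5 has {blue,yellow}, so it must be black.
(r3,c1): row 3 has {red,blue,green}; column 1 has {red,black,white}, so it must be yellow.
(r3,c4): row 3 has {red,blue,green,yellow}; column 4 has {blue,green,yellow,black}, so it must be white.
(r3,c6): row 3 has {red,blue,green,yellow,white}; column 6 has {red,blue,white}, so it must be black.
(r4,c4): row 4 has {blue,black}; column 4 has {blue,green,yellow,black,white}, so it must be red.
(r5,c2): row 5 has {red,blue,yellow,white}; column 2 has {blue,green}, so it must be black.
(r5,c6): row 5 has {red,blue,yellow,black,white}; column 6 has {red,blue,black,white}, so it must be green.
(r6,c1): row 6 has {blue,yellow,black}; column 1 has {red,yellow,black,white}, so it must be green.
(r1,c3): row 1 has {red,blue,green,black,white}; column 3 has {red,blue,black,white}, so it must be yellow.
(r2,c1): row 2 has {black,white}; column 1 has {red,green,yellow,black,white}, so it must be blue.
(r2,c3): row 2 has {blue,black,white}; column 3 has {red,blue,yellow,black,white}, so it must be green.
(r2,c5): row 2 has {blue,green,black,white}; column 5 has {blue,yellow,black}, so it must be red.
(r4,c6): row 4 has {red,blue,black}; column 6 has {red,blue,green,black,white}, so it must be yellow.
(r6,c5): row 6 has {blue,green,yellow,black}; column 5 has {red,blue,yellow,black}, so it must be white.
(r2,c2): row 2 has {red,blue,green,black,white}; column 2 has {blue,green,black}, so it must be yellow.
(r4,c2): row 4 has {red,blue,yellow,black}; column 2 has {blue,green,yellow,black}, so it must be white.
(r4,c5): row 4 has {red,blue,yellow,black,white}; column 5 has {red,blue,yellow,black,white}, so it must be green.
(r6,c2): row 6 has {blue,green,yellow,black,white}; column 2 has {blue,green,yellow,black,white}, so it must be red.

white blue yellow green black red / blue yellow green black red white / yellow green red white blue black / black white blue red green yellow / red black white blue yellow green / green red black yellow white blue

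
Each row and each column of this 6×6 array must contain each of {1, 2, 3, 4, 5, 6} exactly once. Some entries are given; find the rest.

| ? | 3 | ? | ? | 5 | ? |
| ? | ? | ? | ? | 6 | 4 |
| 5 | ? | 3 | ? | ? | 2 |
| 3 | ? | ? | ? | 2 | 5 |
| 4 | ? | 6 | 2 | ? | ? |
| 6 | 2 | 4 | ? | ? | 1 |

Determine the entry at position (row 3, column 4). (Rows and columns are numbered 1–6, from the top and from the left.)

1

(r1,c6) = 6
(r4,c3) = 1
(r5,c6) = 3
(r6,c5) = 3
(r1,c3) = 2
(r2,c3) = 5
(r5,c5) = 1
(r6,c4) = 5
(r1,c1) = 1
(r1,c4) = 4
(r2,c1) = 2
(r2,c2) = 1
(r2,c4) = 3
(r3,c5) = 4
(r4,c4) = 6
(r5,c2) = 5
(r3,c2) = 6
(r3,c4) = 1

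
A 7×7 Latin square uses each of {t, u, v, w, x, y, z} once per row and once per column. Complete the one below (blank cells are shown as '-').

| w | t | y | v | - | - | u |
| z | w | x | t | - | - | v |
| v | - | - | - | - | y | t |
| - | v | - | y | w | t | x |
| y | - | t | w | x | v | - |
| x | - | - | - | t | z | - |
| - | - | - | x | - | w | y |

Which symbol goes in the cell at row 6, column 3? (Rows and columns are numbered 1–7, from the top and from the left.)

v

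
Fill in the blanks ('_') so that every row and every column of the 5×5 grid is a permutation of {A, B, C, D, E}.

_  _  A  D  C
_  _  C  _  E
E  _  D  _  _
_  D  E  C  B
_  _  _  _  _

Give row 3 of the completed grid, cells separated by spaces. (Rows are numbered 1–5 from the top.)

E C D B A

(r1,c1) = B
(r1,c2) = E
(r3,c5) = A
(r4,c1) = A
(r5,c3) = B
(r5,c5) = D
(r2,c1) = D
(r3,c4) = B
(r5,c1) = C
(r5,c2) = A
(r5,c4) = E
(r2,c2) = B
(r2,c4) = A
(r3,c2) = C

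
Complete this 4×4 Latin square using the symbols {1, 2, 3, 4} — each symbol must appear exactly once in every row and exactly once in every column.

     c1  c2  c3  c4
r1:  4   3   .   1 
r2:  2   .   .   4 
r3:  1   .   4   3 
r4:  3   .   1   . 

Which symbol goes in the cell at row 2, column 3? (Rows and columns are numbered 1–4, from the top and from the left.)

(r1,c3): row 1 has {1,3,4}; column 3 has {1,4}, so it must be 2.
(r2,c2): row 2 has {2,4}; column 2 has {3}, so it must be 1.
(r2,c3): row 2 has {1,2,4}; column 3 has {1,2,4}, so it must be 3.

3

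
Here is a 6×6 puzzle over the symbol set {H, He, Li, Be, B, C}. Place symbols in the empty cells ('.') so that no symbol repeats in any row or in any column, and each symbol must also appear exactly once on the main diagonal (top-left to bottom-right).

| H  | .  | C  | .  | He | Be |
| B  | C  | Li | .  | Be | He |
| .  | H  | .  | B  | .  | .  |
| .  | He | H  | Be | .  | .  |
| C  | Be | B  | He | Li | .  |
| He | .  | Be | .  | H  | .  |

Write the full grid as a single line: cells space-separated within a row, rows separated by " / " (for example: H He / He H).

row 1 has {H,He,Be,C}; column 4 has {He,Be,B} — only Li is left for (r1,c4).
row 2 has {He,Li,Be,B,C}; column 4 has {He,Li,Be,B} — only H is left for (r2,c4).
row 3 has {H,B}; column 3 has {H,Li,Be,B,C}; the diagonal has {H,Li,Be,C} — only He is left for (r3,c3).
row 3 has {H,He,B}; column 5 has {H,He,Li,Be} — only C is left for (r3,c5).
row 3 has {H,He,B,C}; column 6 has {He,Be} — only Li is left for (r3,c6).
row 4 has {H,He,Be}; column 1 has {H,He,B,C} — only Li is left for (r4,c1).
row 4 has {H,He,Li,Be}; column 5 has {H,He,Li,Be,C} — only B is left for (r4,c5).
row 4 has {H,He,Li,Be,B}; column 6 has {He,Li,Be} — only C is left for (r4,c6).
row 5 has {He,Li,Be,B,C}; column 6 has {He,Li,Be,C} — only H is left for (r5,c6).
row 6 has {H,He,Be}; column 4 has {H,He,Li,Be,B} — only C is left for (r6,c4).
row 6 has {H,He,Be,C}; column 6 has {H,He,Li,Be,C}; the diagonal has {H,He,Li,Be,C} — only B is left for (r6,c6).
row 1 has {H,He,Li,Be,C}; column 2 has {H,He,Be,C} — only B is left for (r1,c2).
row 3 has {H,He,Li,B,C}; column 1 has {H,He,Li,B,C} — only Be is left for (r3,c1).
row 6 has {H,He,Be,B,C}; column 2 has {H,He,Be,B,C} — only Li is left for (r6,c2).

H B C Li He Be / B C Li H Be He / Be H He B C Li / Li He H Be B C / C Be B He Li H / He Li Be C H B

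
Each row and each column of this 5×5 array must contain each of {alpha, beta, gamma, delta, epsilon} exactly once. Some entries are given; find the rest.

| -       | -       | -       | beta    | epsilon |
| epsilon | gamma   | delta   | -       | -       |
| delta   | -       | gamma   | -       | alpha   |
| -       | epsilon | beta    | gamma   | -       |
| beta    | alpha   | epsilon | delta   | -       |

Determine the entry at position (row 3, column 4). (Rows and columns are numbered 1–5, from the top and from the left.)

(r1,c2) = delta
(r1,c3) = alpha
(r2,c4) = alpha
(r2,c5) = beta
(r3,c2) = beta
(r3,c4) = epsilon

epsilon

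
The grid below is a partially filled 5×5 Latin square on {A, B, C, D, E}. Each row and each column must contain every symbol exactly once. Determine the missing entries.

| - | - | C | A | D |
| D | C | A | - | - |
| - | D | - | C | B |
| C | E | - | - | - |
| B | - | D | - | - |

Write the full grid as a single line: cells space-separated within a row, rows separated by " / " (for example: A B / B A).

E B C A D / D C A B E / A D E C B / C E B D A / B A D E C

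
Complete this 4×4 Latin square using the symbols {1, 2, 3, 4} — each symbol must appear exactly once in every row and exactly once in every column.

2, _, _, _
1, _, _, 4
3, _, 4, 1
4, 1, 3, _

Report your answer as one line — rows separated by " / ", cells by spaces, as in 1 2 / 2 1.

2 4 1 3 / 1 3 2 4 / 3 2 4 1 / 4 1 3 2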